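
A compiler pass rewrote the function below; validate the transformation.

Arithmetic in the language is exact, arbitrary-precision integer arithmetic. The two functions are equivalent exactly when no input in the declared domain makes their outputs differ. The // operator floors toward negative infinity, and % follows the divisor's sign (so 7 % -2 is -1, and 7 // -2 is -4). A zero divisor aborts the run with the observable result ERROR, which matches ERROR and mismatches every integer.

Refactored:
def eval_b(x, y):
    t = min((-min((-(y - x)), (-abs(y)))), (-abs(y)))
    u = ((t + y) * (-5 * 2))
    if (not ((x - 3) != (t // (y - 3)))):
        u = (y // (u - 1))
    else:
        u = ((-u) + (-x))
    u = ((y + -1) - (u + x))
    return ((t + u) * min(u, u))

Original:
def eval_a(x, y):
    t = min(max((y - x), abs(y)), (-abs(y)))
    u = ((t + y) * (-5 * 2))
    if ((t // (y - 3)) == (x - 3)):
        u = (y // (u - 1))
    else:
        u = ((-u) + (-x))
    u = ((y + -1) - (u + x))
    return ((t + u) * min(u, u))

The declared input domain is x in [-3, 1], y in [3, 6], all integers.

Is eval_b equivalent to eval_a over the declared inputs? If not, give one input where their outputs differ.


Equivalent — the differences include boolean connective usage differs; also min/max/abs usage differs; also comparison usage differs, yet no declared input distinguishes the two.
One worked example (x=1, y=4) — eval_a: t := -4 | u := 0 | ((t // (y - 3)) == (x - 3)): false | u := -1 | u := 3 | result -3; eval_b: t := -4 | u := 0 | (not ((x - 3) != (t // (y - 3)))): false | u := -1 | u := 3 | result -3; agreement on -3.
An exhaustive pass over the 20 declared inputs shows identical outputs.
verdict: equivalent


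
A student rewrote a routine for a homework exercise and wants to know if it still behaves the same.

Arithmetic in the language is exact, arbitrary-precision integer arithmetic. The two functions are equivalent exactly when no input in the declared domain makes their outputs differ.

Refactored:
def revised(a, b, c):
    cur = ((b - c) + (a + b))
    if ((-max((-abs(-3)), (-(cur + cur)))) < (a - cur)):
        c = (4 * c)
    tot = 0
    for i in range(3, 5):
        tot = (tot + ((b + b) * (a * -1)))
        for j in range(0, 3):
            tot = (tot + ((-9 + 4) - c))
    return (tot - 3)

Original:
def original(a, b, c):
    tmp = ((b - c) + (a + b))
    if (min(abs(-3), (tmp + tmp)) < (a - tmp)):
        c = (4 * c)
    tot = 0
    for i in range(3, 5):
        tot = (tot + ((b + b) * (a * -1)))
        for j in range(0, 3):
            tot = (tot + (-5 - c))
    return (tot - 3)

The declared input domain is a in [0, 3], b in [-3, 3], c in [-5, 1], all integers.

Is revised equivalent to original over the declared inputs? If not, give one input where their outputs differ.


Equivalent — the differences include min/max/abs usage differs, and arithmetic usage differs, and constant usage differs, and local variable names differ, yet no declared input distinguishes the two.
One worked example (a=1, b=1, c=-2) — original: tmp = 5; (min(abs(-3), (tmp + tmp)) < (a - tmp)) -> false; tot = 0; [i=3]; tot = -2; [j=0]; tot = -5; [j=1]; tot = -8; [j=2]; tot = -11; [i=4]; tot = -13; [j=0]; tot = -16; [j=1]; tot = -19; [j=2]; tot = -22; return -25; revised: cur = 5; ((-max((-abs(-3)), (-(cur + cur)))) < (a - cur)) -> false; tot = 0; [i=3]; tot = -2; [j=0]; tot = -5; [j=1]; tot = -8; [j=2]; tot = -11; [i=4]; tot = -13; [j=0]; tot = -16; [j=1]; tot = -19; [j=2]; tot = -22; return -25; agreement on -25.
Every one of the 196 inputs gives matching results.
verdict: equivalent


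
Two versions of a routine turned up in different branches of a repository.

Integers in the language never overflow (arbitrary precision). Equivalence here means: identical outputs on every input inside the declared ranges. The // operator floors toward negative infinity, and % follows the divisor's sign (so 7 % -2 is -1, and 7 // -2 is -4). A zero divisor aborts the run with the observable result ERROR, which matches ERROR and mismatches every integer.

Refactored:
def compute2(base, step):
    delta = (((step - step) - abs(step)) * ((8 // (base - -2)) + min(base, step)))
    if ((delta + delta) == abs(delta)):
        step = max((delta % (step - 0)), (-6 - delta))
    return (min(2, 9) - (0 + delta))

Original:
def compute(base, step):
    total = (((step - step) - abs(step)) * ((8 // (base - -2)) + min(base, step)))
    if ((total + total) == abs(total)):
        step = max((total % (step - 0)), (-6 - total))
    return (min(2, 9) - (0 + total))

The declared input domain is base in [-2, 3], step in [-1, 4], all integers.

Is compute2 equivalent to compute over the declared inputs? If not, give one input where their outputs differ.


Although local variable names differ, 36/36 inputs agree.
verdict: equivalent


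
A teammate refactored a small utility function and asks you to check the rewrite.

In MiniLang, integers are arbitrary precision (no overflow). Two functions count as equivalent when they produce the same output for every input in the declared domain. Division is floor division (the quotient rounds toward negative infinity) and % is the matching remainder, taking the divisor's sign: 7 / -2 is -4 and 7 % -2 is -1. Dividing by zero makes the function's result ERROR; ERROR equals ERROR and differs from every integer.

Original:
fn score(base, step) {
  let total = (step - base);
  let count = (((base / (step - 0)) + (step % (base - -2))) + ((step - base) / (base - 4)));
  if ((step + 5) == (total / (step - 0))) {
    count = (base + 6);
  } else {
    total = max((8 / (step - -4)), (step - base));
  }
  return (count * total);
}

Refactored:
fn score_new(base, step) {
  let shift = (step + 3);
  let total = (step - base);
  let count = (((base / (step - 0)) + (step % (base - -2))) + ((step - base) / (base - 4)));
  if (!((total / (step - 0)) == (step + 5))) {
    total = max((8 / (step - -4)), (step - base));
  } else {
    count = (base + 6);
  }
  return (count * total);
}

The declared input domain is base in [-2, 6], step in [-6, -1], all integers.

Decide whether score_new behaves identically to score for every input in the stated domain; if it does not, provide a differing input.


Changes here: local variable names differ; also boolean connective usage differs; also constant usage differs; also arithmetic usage differs; also statement counts differ; the full 54-point sweep finds no disagreement.
verdict: equivalent


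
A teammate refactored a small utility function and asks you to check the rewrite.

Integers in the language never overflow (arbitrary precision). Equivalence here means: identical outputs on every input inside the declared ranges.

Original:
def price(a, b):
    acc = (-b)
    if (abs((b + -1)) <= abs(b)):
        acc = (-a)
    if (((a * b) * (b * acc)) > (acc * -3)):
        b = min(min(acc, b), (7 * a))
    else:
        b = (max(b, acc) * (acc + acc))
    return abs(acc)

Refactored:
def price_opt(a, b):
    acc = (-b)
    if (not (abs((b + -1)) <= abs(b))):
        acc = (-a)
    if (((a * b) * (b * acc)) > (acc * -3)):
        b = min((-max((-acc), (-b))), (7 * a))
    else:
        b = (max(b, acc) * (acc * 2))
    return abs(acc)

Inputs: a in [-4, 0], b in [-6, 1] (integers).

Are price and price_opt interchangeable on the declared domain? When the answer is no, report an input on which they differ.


Evaluate both at a=-4, b=-6.
price: acc := 6 | (abs((b + -1)) <= abs(b)): false | (((a * b) * (b * acc)) > (acc * -3)): false | b := 72 | result 6
price_opt: acc := 6 | (not (abs((b + -1)) <= abs(b))): true | acc := 4 | (((a * b) * (b * acc)) > (acc * -3)): false | b := 32 | result 4
6 != 4, so the rewrite changes behavior.
verdict: not equivalent; witness: a=-4, b=-6


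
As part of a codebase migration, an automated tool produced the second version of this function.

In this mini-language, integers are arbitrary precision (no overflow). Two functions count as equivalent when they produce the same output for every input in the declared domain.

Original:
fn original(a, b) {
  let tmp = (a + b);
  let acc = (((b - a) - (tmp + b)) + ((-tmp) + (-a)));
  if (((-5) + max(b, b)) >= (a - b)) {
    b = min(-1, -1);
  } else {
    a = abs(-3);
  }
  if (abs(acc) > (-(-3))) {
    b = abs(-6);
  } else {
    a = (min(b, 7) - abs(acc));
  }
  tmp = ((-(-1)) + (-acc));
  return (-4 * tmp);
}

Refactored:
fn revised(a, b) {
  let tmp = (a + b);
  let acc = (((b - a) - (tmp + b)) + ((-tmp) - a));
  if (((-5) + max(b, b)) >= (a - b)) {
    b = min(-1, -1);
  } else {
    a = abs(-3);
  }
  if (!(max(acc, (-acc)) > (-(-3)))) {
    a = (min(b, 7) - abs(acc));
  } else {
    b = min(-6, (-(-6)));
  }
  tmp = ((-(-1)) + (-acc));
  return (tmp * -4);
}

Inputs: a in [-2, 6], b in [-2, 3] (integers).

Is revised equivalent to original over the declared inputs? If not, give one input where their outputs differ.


Equivalent. The suspicious-looking change has no observable effect anywhere in the declared ranges.
Every one of the 54 inputs gives matching results.
Tracing a=5, b=1: original: tmp becomes 6; next acc becomes -22; next (((-5) + max(b, b)) >= (a - b)) evaluates to false; next a becomes 3; next (abs(acc) > (-(-3))) evaluates to true; next b becomes 6; next tmp becomes 23; next final value -92 | revised: tmp becomes 6; next acc becomes -22; next (((-5) + max(b, b)) >= (a - b)) evaluates to false; next a becomes 3; next (!(max(acc, (-acc)) > (-(-3)))) evaluates to false; next b becomes -6; next tmp becomes 23; next final value -92 — matching result -92.
verdict: equivalent


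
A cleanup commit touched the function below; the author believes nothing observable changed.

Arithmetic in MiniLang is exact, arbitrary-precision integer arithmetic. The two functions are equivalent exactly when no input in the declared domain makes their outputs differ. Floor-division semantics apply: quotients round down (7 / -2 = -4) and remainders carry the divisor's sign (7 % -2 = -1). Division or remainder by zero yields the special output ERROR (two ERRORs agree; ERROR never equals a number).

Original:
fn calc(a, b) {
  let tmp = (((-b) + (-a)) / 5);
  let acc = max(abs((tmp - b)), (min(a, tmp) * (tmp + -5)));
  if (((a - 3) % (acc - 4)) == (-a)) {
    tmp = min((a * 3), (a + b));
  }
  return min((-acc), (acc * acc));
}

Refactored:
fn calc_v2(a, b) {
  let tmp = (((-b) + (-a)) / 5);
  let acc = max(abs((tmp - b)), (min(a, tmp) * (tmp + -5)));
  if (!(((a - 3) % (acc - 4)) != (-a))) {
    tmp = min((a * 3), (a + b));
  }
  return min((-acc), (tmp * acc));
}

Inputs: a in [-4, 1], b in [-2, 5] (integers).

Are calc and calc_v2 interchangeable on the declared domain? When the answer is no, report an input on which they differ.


Input a=1, b=5: -14 from calc versus -28 from calc_v2.
verdict: not equivalent; witness: a=1, b=5


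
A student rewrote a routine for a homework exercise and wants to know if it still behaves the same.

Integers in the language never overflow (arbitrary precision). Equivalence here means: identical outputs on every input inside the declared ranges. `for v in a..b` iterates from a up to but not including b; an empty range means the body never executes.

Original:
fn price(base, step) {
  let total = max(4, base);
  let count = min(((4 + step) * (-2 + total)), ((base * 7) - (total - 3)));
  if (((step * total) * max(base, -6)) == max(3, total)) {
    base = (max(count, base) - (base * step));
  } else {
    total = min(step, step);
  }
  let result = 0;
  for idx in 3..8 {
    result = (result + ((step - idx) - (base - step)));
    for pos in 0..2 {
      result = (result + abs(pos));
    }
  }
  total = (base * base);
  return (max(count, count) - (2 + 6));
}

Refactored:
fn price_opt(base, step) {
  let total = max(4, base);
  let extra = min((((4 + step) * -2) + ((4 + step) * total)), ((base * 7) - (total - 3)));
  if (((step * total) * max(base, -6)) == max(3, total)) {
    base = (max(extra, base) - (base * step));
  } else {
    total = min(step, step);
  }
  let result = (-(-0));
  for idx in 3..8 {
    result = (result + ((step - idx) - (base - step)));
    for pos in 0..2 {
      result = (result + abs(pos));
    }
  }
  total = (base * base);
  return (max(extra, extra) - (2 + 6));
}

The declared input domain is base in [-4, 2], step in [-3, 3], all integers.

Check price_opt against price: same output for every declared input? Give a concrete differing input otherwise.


Comparing the listings, the differences include: constant usage differs; local variable names differ; arithmetic usage differs.
One worked example (base=0, step=-3) — price: total becomes 4; next count becomes -1; next (((step * total) * max(base, -6)) == max(3, total)) evaluates to false; next total becomes -3; next result becomes 0; next at idx=3:; next result becomes -9; next at pos=0:; next result becomes -9; next at pos=1:; next result becomes -8; next at idx=4:; next result becomes -18; next at pos=0:; next result becomes -18; next at pos=1:; next result becomes -17; next at idx=5:; next result becomes -28; next at pos=0:; next result becomes -28; next at pos=1:; next result becomes -27; next at idx=6:; next result becomes -39; next at pos=0:; next result becomes -39; next at pos=1:; next result becomes -38; next at idx=7:; next result becomes -51; next at pos=0:; next result becomes -51; next at pos=1:; next result becomes -50; next total becomes 0; next final value -9; price_opt: total becomes 4; next extra becomes -1; next (((step * total) * max(base, -6)) == max(3, total)) evaluates to false; next total becomes -3; next result becomes 0; next at idx=3:; next result becomes -9; next at pos=0:; next result becomes -9; next at pos=1:; next result becomes -8; next at idx=4:; next result becomes -18; next at pos=0:; next result becomes -18; next at pos=1:; next result becomes -17; next at idx=5:; next result becomes -28; next at pos=0:; next result becomes -28; next at pos=1:; next result becomes -27; next at idx=6:; next result becomes -39; next at pos=0:; next result becomes -39; next at pos=1:; next result becomes -38; next at idx=7:; next result becomes -51; next at pos=0:; next result becomes -51; next at pos=1:; next result becomes -50; next total becomes 0; next final value -9; agreement on -9.
Every one of the 49 inputs gives matching results.
verdict: equivalent


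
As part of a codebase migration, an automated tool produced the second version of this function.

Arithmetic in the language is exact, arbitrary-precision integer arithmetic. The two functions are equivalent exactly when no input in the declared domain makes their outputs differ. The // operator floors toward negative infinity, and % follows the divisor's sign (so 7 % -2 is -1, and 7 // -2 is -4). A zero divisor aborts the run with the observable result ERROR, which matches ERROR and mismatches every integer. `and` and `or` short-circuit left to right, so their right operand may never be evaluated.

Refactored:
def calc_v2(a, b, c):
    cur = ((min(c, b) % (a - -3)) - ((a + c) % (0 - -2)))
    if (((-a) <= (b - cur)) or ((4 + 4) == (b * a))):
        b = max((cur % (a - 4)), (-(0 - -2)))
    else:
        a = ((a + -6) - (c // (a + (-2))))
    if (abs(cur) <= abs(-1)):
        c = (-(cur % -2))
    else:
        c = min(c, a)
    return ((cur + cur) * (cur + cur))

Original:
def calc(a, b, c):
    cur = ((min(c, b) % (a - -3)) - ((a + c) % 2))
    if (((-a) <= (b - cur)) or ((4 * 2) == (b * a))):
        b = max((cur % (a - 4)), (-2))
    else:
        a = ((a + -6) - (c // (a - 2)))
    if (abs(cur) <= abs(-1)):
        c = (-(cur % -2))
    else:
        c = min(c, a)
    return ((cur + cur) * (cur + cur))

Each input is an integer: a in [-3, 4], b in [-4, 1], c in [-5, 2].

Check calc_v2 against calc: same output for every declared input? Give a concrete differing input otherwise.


Reading the diff, among the changes: constant usage differs; arithmetic usage differs.
One worked example (a=4, b=-4, c=-2) — calc: cur becomes 3; next (((-a) <= (b - cur)) or ((4 * 2) == (b * a))) evaluates to false; next a becomes -1; next (abs(cur) <= abs(-1)) evaluates to false; next c becomes -2; next final value 36; calc_v2: cur becomes 3; next (((-a) <= (b - cur)) or ((4 + 4) == (b * a))) evaluates to false; next a becomes -1; next (abs(cur) <= abs(-1)) evaluates to false; next c becomes -2; next final value 36; agreement on 36.
Across all 384 domain points the two functions coincide.
verdict: equivalent


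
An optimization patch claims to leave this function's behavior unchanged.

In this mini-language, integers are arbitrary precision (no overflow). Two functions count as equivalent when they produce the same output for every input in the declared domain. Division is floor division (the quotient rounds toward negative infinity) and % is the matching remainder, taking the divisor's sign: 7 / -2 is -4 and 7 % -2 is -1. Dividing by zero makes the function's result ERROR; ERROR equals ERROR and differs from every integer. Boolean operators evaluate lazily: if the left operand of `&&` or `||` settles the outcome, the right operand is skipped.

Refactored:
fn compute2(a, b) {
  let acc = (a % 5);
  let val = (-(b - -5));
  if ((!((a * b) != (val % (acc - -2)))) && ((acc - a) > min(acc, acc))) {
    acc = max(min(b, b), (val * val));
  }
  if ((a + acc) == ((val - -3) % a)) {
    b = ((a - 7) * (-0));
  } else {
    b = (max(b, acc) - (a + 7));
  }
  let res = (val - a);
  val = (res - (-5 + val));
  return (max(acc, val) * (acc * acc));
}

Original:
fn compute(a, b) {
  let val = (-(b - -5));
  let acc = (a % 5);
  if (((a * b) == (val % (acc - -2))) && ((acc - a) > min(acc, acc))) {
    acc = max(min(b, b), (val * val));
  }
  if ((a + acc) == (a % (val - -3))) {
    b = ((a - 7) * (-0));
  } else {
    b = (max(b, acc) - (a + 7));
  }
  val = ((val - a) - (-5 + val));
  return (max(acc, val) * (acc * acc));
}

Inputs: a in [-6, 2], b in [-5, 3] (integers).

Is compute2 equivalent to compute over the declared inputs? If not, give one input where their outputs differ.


The rewrite breaks on a=-6, b=-2, where the results are ERROR and 176.
compute: val becomes -3; next acc becomes 4; next (((a * b) == (val % (acc - -2))) && ((acc - a) > min(acc, acc))) evaluates to false; next hits division by zero so the output is ERROR
compute2: acc becomes 4; next val becomes -3; next ((!((a * b) != (val % (acc - -2)))) && ((acc - a) > min(acc, acc))) evaluates to false; next ((a + acc) == ((val - -3) % a)) evaluates to false; next b becomes 3; next res becomes 3; next val becomes 11; next final value 176
verdict: not equivalent; witness: a=-6, b=-2


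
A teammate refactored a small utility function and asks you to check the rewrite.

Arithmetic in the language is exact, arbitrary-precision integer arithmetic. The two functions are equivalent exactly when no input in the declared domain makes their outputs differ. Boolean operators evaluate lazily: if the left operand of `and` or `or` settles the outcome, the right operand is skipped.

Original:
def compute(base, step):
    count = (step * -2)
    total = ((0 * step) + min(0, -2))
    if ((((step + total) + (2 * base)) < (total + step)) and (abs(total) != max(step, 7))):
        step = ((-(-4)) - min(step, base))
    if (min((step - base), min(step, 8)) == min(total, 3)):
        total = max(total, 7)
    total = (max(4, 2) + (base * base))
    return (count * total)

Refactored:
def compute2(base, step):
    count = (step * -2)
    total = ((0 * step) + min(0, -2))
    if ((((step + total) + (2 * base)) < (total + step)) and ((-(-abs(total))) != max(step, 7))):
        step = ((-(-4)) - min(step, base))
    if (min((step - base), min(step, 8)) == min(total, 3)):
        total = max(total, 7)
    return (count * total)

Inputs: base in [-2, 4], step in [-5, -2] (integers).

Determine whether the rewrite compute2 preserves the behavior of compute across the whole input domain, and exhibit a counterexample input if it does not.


There is a counterexample at base=-2, step=-5: 80 on one side, -20 on the other.
compute: count becomes 10; next total becomes -2; next ((((step + total) + (2 * base)) < (total + step)) and (abs(total) != max(step, 7))) evaluates to true; next step becomes 9; next (min((step - base), min(step, 8)) == min(total, 3)) evaluates to false; next total becomes 8; next final value 80
compute2: count becomes 10; next total becomes -2; next ((((step + total) + (2 * base)) < (total + step)) and ((-(-abs(total))) != max(step, 7))) evaluates to true; next step becomes 9; next (min((step - base), min(step, 8)) == min(total, 3)) evaluates to false; next final value -20
verdict: not equivalent; witness: base=-2, step=-5


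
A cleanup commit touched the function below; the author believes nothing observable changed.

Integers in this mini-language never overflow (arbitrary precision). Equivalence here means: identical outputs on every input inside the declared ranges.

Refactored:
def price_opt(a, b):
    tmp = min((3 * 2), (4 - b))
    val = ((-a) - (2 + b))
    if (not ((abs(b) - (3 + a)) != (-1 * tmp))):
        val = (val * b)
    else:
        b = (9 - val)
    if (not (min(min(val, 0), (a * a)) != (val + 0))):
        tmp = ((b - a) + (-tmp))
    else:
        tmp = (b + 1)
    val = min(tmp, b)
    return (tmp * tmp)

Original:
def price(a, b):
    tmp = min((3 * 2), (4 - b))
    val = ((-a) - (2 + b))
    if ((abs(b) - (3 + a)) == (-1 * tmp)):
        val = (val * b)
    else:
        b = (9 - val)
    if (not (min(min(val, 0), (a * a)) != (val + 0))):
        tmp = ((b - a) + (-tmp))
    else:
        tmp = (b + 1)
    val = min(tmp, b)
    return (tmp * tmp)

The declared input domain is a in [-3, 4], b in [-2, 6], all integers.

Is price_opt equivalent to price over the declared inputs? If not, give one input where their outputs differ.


Although comparison usage differs; boolean connective usage differs, 72/72 inputs agree.
verdict: equivalent


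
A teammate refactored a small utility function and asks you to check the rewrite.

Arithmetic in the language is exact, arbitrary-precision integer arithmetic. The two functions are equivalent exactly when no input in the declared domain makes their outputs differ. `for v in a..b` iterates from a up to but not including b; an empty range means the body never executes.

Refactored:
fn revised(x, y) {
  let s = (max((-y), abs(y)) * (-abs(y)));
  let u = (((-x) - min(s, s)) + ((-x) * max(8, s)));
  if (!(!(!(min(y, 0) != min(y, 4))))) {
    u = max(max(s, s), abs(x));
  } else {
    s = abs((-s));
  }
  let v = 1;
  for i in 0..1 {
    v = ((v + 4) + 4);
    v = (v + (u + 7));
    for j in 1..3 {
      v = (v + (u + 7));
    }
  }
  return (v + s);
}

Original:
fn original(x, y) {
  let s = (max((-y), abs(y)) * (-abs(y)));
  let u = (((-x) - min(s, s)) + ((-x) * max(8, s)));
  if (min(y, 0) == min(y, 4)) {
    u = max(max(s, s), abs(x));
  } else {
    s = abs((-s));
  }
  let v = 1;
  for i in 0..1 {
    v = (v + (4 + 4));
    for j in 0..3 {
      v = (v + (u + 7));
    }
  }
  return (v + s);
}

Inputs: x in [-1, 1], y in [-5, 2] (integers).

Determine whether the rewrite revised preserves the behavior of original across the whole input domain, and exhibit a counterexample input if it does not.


Comparing the listings, the differences include: constant usage differs, and boolean connective usage differs, and comparison usage differs, and arithmetic usage differs, and loop structure differs, and statement counts differ.
As a probe, take x=0, y=-5: original runs s = -25; u = 25; (min(y, 0) == min(y, 4)) -> true; u = 0; v = 1; [i=0]; v = 9; [j=0]; v = 16; [j=1]; v = 23; [j=2]; v = 30; return 5; revised runs s = -25; u = 25; (!(!(!(min(y, 0) != min(y, 4))))) -> true; u = 0; v = 1; [i=0]; v = 9; v = 16; [j=1]; v = 23; [j=2]; v = 30; return 5; both end at 5.
Sweeping the whole domain (24 inputs) finds no disagreement.
verdict: equivalent


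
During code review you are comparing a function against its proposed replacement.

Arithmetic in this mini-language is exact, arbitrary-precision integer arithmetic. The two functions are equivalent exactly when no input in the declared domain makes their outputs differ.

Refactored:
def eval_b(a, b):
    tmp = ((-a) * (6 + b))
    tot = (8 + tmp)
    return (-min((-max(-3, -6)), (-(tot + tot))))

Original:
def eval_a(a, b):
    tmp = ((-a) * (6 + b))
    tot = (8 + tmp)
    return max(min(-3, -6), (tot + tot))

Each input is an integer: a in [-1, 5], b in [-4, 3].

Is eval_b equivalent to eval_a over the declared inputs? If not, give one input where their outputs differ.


a=2, b=-1 yields -4 from eval_a but -3 from eval_b.
verdict: not equivalent; witness: a=2, b=-1


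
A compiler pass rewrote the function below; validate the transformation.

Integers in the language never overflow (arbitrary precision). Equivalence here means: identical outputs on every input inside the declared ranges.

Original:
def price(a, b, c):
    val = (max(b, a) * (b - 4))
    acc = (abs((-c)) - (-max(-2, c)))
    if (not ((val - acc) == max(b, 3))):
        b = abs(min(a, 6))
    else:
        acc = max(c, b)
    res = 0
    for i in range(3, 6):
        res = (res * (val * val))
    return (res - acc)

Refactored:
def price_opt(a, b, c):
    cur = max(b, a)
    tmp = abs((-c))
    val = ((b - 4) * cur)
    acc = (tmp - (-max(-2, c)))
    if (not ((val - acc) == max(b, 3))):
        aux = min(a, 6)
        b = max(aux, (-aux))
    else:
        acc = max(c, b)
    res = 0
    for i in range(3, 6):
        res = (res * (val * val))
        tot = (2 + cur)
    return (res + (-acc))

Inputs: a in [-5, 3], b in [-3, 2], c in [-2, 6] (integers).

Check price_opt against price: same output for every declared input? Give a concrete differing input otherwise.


Side by side, the visible changes include: arithmetic usage differs, and constant usage differs, and statement counts differ, and local variable names differ, and min/max/abs usage differs.
One worked example (a=3, b=-3, c=4) — price: val=-21, then acc=8, then (not ((val - acc) == max(b, 3))) is true, then b=3, then res=0, then (i=3), then res=0, then (i=4), then res=0, then (i=5), then res=0, then returns -8; price_opt: cur=3, then tmp=4, then val=-21, then acc=8, then (not ((val - acc) == max(b, 3))) is true, then aux=3, then b=3, then res=0, then (i=3), then res=0, then tot=5, then (i=4), then res=0, then tot=5, then (i=5), then res=0, then tot=5, then returns -8; agreement on -8.
Every one of the 486 inputs gives matching results.
verdict: equivalent


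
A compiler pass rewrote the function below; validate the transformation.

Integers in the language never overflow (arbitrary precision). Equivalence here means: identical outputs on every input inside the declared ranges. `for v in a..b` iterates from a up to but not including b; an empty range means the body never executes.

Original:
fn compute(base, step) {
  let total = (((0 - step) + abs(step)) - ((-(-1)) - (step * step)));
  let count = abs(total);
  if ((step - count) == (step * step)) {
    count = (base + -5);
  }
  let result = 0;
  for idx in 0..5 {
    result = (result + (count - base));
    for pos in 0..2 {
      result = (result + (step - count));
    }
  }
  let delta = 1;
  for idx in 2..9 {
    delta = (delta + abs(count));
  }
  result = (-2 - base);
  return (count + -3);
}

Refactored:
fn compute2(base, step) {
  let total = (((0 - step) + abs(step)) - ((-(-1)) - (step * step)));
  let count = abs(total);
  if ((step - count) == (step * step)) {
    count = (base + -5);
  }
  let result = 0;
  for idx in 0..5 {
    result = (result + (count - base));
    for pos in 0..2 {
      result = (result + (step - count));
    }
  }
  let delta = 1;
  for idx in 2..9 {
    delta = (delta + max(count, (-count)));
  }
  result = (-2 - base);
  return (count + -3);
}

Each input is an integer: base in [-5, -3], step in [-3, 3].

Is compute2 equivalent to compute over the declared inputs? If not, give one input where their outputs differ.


The two are interchangeable: min/max/abs usage differs, and every declared input agrees.
Tracing base=-5, step=0: compute: total=-1, then count=1, then ((step - count) == (step * step)) is false, then result=0, then (idx=0), then result=6, then (pos=0), then result=5, then (pos=1), then result=4, then (idx=1), then result=10, then (pos=0), then result=9, then (pos=1), then result=8, then (idx=2), then result=14, then (pos=0), then result=13, then (pos=1), then result=12, then (idx=3), then result=18, then (pos=0), then result=17, then (pos=1), then result=16, then (idx=4), then result=22, then (pos=0), then result=21, then (pos=1), then result=20, then delta=1, then (idx=2), then delta=2, then (idx=3), then delta=3, then (idx=4), then delta=4, then (idx=5), then delta=5, then (idx=6), then delta=6, then (idx=7), then delta=7, then (idx=8), then delta=8, then result=3, then returns -2 | compute2: total=-1, then count=1, then ((step - count) == (step * step)) is false, then result=0, then (idx=0), then result=6, then (pos=0), then result=5, then (pos=1), then result=4, then (idx=1), then result=10, then (pos=0), then result=9, then (pos=1), then result=8, then (idx=2), then result=14, then (pos=0), then result=13, then (pos=1), then result=12, then (idx=3), then result=18, then (pos=0), then result=17, then (pos=1), then result=16, then (idx=4), then result=22, then (pos=0), then result=21, then (pos=1), then result=20, then delta=1, then (idx=2), then delta=2, then (idx=3), then delta=3, then (idx=4), then delta=4, then (idx=5), then delta=5, then (idx=6), then delta=6, then (idx=7), then delta=7, then (idx=8), then delta=8, then result=3, then returns -2 — matching result -2.
Across all 21 domain points the two functions coincide.
verdict: equivalent


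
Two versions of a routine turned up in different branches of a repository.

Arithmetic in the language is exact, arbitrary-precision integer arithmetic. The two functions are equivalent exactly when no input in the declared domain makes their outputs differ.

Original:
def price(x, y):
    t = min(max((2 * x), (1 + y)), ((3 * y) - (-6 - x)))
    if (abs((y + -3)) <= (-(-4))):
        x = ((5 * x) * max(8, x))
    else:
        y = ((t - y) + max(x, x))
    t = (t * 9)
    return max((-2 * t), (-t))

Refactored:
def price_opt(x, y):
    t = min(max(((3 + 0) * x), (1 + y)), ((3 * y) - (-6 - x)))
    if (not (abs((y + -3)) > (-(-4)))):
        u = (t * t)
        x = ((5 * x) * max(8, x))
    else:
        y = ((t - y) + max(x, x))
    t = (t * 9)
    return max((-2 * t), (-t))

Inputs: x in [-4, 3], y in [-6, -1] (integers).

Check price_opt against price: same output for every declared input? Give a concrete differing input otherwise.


Not equivalent: x=1, y=-1 separates them (-18 vs -27).
price: t = 2; (abs((y + -3)) <= (-(-4))) -> true; x = 40; t = 18; return -18
price_opt: t = 3; (not (abs((y + -3)) > (-(-4)))) -> true; u = 9; x = 40; t = 27; return -27
verdict: not equivalent; witness: x=1, y=-1


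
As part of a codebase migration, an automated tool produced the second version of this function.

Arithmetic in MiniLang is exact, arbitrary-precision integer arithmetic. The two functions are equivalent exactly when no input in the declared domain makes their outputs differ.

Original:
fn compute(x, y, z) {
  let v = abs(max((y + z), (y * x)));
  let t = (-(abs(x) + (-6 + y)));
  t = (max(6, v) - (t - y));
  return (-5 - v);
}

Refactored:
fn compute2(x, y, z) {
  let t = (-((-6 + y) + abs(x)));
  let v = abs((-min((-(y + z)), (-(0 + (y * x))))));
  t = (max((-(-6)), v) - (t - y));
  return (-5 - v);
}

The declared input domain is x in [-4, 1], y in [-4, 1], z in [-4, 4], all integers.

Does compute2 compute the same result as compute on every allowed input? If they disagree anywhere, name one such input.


Side by side, the visible changes include: arithmetic usage differs; constant usage differs; min/max/abs usage differs.
Spot check at x=-1, y=-1, z=-1 — compute: v=1, then t=6, then t=-1, then returns -6. compute2: t=6, then v=1, then t=-1, then returns -6. Both give -6.
Across all 324 domain points the two functions coincide.
verdict: equivalent


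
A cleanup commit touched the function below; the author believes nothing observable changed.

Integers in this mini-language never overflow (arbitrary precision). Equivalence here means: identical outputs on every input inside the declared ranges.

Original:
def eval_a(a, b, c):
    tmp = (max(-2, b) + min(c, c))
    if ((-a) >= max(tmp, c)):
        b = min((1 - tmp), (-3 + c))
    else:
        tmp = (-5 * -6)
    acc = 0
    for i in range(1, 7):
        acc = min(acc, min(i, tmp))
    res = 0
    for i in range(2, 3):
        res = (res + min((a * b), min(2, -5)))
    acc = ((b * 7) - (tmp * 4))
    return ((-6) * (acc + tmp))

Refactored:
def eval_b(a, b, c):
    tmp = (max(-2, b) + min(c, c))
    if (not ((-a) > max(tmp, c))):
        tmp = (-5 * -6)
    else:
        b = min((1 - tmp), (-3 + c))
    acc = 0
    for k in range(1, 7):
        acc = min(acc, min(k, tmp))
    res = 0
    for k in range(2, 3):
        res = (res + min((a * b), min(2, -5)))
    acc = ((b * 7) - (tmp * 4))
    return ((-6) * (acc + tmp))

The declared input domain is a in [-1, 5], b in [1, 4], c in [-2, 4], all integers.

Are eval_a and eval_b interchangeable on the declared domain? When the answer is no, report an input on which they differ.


a=-1, b=1, c=0 yields 144 from eval_a but 498 from eval_b.
verdict: not equivalent; witness: a=-1, b=1, c=0


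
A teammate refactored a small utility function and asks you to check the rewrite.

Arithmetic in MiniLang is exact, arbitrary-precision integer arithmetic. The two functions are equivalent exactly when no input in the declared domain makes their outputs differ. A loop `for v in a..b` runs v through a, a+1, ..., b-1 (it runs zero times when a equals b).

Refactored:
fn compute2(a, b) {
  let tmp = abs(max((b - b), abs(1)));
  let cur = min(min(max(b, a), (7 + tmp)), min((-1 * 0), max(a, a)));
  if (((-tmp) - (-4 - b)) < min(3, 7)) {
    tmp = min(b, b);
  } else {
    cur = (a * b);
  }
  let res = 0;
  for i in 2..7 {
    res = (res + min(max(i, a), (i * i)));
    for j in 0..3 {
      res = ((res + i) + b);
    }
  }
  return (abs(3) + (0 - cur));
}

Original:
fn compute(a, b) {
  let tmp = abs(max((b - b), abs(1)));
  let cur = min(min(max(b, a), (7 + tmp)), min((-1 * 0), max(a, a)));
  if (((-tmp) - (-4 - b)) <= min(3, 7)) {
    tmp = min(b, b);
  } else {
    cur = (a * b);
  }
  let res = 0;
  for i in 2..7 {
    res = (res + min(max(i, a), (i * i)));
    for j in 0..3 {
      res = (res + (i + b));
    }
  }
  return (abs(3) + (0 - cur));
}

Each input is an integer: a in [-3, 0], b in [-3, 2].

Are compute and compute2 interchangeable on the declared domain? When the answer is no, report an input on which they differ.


These are not equivalent — on a=-3, b=0 the outputs split (6 vs 3).
compute: tmp becomes 1; next cur becomes -3; next (((-tmp) - (-4 - b)) <= min(3, 7)) evaluates to true; next tmp becomes 0; next res becomes 0; next at i=2:; next res becomes 2; next at j=0:; next res becomes 4; next at j=1:; next res becomes 6; next at j=2:; next res becomes 8; next at i=3:; next res becomes 11; next at j=0:; next res becomes 14; next at j=1:; next res becomes 17; next at j=2:; next res becomes 20; next at i=4:; next res becomes 24; next at j=0:; next res becomes 28; next at j=1:; next res becomes 32; next at j=2:; next res becomes 36; next at i=5:; next res becomes 41; next at j=0:; next res becomes 46; next at j=1:; next res becomes 51; next at j=2:; next res becomes 56; next at i=6:; next res becomes 62; next at j=0:; next res becomes 68; next at j=1:; next res becomes 74; next at j=2:; next res becomes 80; next final value 6
compute2: tmp becomes 1; next cur becomes -3; next (((-tmp) - (-4 - b)) < min(3, 7)) evaluates to false; next cur becomes 0; next res becomes 0; next at i=2:; next res becomes 2; next at j=0:; next res becomes 4; next at j=1:; next res becomes 6; next at j=2:; next res becomes 8; next at i=3:; next res becomes 11; next at j=0:; next res becomes 14; next at j=1:; next res becomes 17; next at j=2:; next res becomes 20; next at i=4:; next res becomes 24; next at j=0:; next res becomes 28; next at j=1:; next res becomes 32; next at j=2:; next res becomes 36; next at i=5:; next res becomes 41; next at j=0:; next res becomes 46; next at j=1:; next res becomes 51; next at j=2:; next res becomes 56; next at i=6:; next res becomes 62; next at j=0:; next res becomes 68; next at j=1:; next res becomes 74; next at j=2:; next res becomes 80; next final value 3
verdict: not equivalent; witness: a=-3, b=0


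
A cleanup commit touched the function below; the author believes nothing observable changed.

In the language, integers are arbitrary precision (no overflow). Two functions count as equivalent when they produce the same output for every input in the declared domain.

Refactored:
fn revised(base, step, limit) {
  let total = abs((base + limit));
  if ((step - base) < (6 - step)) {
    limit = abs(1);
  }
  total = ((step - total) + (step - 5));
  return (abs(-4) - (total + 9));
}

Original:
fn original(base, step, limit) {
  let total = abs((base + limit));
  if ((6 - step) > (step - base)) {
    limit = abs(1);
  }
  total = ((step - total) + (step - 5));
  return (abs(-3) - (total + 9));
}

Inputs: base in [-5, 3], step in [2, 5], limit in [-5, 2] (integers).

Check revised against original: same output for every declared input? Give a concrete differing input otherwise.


There is a counterexample at base=-5, step=2, limit=-5: 5 on one side, 6 on the other.
original: total=10, then ((6 - step) > (step - base)) is false, then total=-11, then returns 5
revised: total=10, then ((step - base) < (6 - step)) is false, then total=-11, then returns 6
verdict: not equivalent; witness: base=-5, step=2, limit=-5


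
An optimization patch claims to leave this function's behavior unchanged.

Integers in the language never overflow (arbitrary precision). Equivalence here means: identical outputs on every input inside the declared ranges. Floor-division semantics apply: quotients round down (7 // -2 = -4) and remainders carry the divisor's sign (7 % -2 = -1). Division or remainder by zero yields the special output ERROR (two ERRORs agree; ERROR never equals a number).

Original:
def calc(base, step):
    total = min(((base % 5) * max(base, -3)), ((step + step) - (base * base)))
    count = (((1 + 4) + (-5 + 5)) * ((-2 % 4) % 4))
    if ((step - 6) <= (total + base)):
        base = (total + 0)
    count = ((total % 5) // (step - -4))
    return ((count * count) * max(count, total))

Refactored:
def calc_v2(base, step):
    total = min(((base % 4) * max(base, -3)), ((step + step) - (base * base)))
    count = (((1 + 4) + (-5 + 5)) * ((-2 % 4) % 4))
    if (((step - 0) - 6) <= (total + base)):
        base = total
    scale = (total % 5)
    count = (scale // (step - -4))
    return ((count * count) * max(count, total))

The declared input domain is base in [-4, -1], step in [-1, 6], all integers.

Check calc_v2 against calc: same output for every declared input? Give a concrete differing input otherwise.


Consider the input base=-2, step=0.
calc: total=-6, then count=10, then ((step - 6) <= (total + base)) is false, then count=1, then returns 1
calc_v2: total=-4, then count=10, then (((step - 0) - 6) <= (total + base)) is true, then base=-4, then scale=1, then count=0, then returns 0
1 against 0: the behavior changed.
verdict: not equivalent; witness: base=-2, step=0


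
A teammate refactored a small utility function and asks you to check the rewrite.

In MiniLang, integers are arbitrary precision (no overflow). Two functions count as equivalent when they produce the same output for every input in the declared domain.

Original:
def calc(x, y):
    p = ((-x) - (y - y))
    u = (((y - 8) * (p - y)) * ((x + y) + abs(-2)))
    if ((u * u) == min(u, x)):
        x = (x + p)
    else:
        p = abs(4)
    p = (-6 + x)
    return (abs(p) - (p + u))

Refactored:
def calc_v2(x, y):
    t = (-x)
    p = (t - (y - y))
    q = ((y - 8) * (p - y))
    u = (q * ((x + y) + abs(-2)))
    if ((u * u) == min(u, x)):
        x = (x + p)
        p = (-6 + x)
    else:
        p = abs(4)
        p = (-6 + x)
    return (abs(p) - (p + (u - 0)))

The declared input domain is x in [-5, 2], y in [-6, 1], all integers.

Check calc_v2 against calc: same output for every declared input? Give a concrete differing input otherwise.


Comparing the listings, the differences include: local variable names differ, and arithmetic usage differs, and statement counts differ, and constant usage differs.
Spot check at x=2, y=1 — calc: p := -2 | u := 105 | ((u * u) == min(u, x)): false | p := 4 | p := -4 | result -97. calc_v2: t := -2 | p := -2 | q := 21 | u := 105 | ((u * u) == min(u, x)): false | p := 4 | p := -4 | result -97. Both give -97.
Every one of the 64 inputs gives matching results.
verdict: equivalent
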